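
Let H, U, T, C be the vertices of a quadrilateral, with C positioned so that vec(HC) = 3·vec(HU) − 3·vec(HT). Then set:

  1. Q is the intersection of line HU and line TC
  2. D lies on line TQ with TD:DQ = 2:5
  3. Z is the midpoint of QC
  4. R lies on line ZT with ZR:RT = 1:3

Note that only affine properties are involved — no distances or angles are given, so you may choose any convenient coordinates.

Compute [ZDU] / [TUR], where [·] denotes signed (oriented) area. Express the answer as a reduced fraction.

Work in coordinates with H = (0, 0), U = (1, 0), T = (0, 1), C = (3, -3).
1. Q is the intersection of line HU and line TC ⇒ Q = (3/4, 0)
2. D lies on line TQ with TD:DQ = 2:5 ⇒ D = (3/14, 5/7)
3. Z is the midpoint of QC ⇒ Z = (15/8, -3/2)
4. R lies on line ZT with ZR:RT = 1:3 ⇒ R = (45/32, -7/8)
2·[ZDU] = -31/56, 2·[TUR] = -15/32
[ZDU]:[TUR] = -31/56:-15/32 = 124/105

[ZDU]:[TUR] = 124/105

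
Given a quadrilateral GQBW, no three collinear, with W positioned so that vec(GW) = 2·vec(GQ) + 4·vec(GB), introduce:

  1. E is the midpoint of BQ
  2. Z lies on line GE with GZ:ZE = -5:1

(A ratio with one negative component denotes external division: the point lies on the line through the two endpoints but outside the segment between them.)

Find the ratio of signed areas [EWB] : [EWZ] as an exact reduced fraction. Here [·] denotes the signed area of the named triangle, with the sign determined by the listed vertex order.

[EWB]:[EWZ] = -10

Assign G = (0, 0), Q = (1, 0), B = (0, 1), W = (2, 4) — the answer is frame-independent, so this choice is without loss of generality.
1. E is the midpoint of BQ ⇒ E = (1/2, 1/2)
2. Z lies on line GE with GZ:ZE = -5:1 ⇒ Z = (5/8, 5/8)
2·[EWB] = 5/2, 2·[EWZ] = -1/4
[EWB]:[EWZ] = 5/2:-1/4 = -10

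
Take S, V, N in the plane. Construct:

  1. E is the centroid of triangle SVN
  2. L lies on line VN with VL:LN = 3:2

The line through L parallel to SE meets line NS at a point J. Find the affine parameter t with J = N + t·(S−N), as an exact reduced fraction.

t = 4/5

Assign S = (0, 0), V = (1, 0), N = (0, 1) — the answer is frame-independent, so this choice is without loss of generality.
1. E is the centroid of triangle SVN ⇒ E = (1/3, 1/3)
2. L lies on line VN with VL:LN = 3:2 ⇒ L = (2/5, 3/5)
through L parallel to SE: direction (1/3, 1/3); meets NS at J = (0, 1/5)
J = N + t·(S−N) with t = 4/5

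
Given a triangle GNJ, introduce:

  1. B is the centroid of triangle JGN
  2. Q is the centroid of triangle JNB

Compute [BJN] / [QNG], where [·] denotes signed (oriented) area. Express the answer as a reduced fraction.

Assign G = (0, 0), N = (1, 0), J = (0, 1) — the answer is frame-independent, so this choice is without loss of generality.
1. B is the centroid of triangle JGN ⇒ B = (1/3, 1/3)
2. Q is the centroid of triangle JNB ⇒ Q = (4/9, 4/9)
2·[BJN] = -1/3, 2·[QNG] = -4/9
[BJN]:[QNG] = -1/3:-4/9 = 3/4

[BJN]:[QNG] = 3/4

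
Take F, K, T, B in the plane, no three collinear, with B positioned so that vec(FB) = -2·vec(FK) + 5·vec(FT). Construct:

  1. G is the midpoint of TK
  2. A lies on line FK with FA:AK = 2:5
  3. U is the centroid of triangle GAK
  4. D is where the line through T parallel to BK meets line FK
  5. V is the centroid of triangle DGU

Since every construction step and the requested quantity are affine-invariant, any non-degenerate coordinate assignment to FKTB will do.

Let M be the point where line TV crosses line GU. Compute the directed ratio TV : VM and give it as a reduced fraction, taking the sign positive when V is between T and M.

TV:VM = 24

Choose coordinates F = (0, 0), K = (1, 0), T = (0, 1), B = (-2, 5).
1. G is the midpoint of TK ⇒ G = (1/2, 1/2)
2. A lies on line FK with FA:AK = 2:5 ⇒ A = (2/7, 0)
3. U is the centroid of triangle GAK ⇒ U = (25/42, 1/6)
4. D is where the line through T parallel to BK meets line FK ⇒ D = (3/5, 0)
5. V is the centroid of triangle DGU ⇒ V = (178/315, 2/9)
line TV meets GU at M = (445/756, 41/216)
V = T + t·(M−T) with t = 24/25, so TV:VM = 24/25:1/25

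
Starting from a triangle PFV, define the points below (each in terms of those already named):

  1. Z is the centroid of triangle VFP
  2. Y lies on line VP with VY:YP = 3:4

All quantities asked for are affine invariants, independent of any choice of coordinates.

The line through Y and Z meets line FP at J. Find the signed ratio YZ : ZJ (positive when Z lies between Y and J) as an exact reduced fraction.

Choose coordinates P = (0, 0), F = (1, 0), V = (0, 1).
1. Z is the centroid of triangle VFP ⇒ Z = (1/3, 1/3)
2. Y lies on line VP with VY:YP = 3:4 ⇒ Y = (0, 4/7)
line YZ meets FP at J = (4/5, 0)
Z = Y + t·(J−Y) with t = 5/12, so YZ:ZJ = 5/12:7/12

YZ:ZJ = 5/7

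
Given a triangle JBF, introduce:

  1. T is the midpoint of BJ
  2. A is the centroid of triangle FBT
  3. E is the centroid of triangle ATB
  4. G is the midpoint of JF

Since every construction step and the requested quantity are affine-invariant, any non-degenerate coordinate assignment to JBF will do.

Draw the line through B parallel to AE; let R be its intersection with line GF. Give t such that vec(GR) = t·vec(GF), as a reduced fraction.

t = 5/3

Work in coordinates with J = (0, 0), B = (1, 0), F = (0, 1).
1. T is the midpoint of BJ ⇒ T = (1/2, 0)
2. A is the centroid of triangle FBT ⇒ A = (1/2, 1/3)
3. E is the centroid of triangle ATB ⇒ E = (2/3, 1/9)
4. G is the midpoint of JF ⇒ G = (0, 1/2)
through B parallel to AE: direction (1/6, -2/9); meets GF at R = (0, 4/3)
R = G + t·(F−G) with t = 5/3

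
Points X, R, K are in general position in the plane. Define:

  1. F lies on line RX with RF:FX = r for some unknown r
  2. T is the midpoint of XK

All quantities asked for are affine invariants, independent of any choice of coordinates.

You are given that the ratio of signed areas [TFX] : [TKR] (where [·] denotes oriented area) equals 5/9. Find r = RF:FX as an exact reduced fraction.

Work in coordinates with X = (0, 0), R = (1, 0), K = (0, 1).
1. With RF:FX = r, write λ = r/(r+1) so F = R + λ·(X−R); F is affine-linear in λ
2. T is the midpoint of XK ⇒ T = (0, 1/2)
Every point depending on F is an affine combination of F and λ-independent points, so each such coordinate is linear in λ; the λ² term in each signed area is a multiple of (X−R)×(X−R) = 0, so 2·[TFX] and 2·[TKR] are each linear in λ. Evaluating at λ=0 and λ=1:
  2·[TFX] = 1/2·λ − 1/2,   2·[TKR] = -1/2
So [TFX]:[TKR] = (1/2·λ − 1/2) / (-1/2). Setting this equal to 5/9:
  1/2·λ − 1/2 = 5/9·(-1/2)  ⇒  λ = 4/9
Then r = λ/(1−λ) = (4/9)/(5/9) = 4/5. Check: with r = 4/5, F = (5/9, 0) and [TFX]:[TKR] = 5/9 as required.

r = 4/5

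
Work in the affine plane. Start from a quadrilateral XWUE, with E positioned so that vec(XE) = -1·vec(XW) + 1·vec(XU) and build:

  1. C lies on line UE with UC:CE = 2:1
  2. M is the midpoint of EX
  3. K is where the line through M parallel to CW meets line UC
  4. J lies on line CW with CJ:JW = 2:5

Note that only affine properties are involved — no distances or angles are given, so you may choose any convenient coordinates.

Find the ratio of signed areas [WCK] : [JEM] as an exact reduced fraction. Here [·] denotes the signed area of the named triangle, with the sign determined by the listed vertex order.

Assign X = (0, 0), W = (1, 0), U = (0, 1), E = (-1, 1) — the answer is frame-independent, so this choice is without loss of generality.
1. C lies on line UE with UC:CE = 2:1 ⇒ C = (-2/3, 1)
2. M is the midpoint of EX ⇒ M = (-1/2, 1/2)
3. K is where the line through M parallel to CW meets line UC ⇒ K = (-4/3, 1)
4. J lies on line CW with CJ:JW = 2:5 ⇒ J = (-4/21, 5/7)
2·[WCK] = 2/3, 2·[JEM] = 11/42
[WCK]:[JEM] = 2/3:11/42 = 28/11

[WCK]:[JEM] = 28/11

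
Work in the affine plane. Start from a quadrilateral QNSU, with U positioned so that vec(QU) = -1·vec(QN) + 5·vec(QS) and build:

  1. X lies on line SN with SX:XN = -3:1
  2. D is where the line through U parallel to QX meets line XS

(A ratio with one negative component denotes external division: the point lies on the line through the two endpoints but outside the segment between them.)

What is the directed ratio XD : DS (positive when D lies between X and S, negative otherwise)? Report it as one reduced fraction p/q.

XD:DS = -14/11

Choose coordinates Q = (0, 0), N = (1, 0), S = (0, 1), U = (-1, 5).
1. X lies on line SN with SX:XN = -3:1 ⇒ X = (3/2, -1/2)
2. D is where the line through U parallel to QX meets line XS ⇒ D = (-11/2, 13/2)
D = X + t·(S−X) with t = 14/3, so XD:DS = t:(1−t) = 14/3:-11/3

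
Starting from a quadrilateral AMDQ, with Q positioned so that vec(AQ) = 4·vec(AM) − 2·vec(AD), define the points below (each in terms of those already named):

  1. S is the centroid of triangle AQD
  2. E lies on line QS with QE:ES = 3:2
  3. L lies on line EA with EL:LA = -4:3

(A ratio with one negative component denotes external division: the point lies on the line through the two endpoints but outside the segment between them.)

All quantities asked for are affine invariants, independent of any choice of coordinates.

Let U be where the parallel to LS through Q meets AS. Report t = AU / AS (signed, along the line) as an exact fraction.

t = -7/3

Set A = (0, 0), M = (1, 0), D = (0, 1), Q = (4, -2); any affine frame gives the same invariant.
1. S is the centroid of triangle AQD ⇒ S = (4/3, -1/3)
2. E lies on line QS with QE:ES = 3:2 ⇒ E = (12/5, -1)
3. L lies on line EA with EL:LA = -4:3 ⇒ L = (-36/5, 3)
through Q parallel to LS: direction (128/15, -10/3); meets AS at U = (-28/9, 7/9)
U = A + t·(S−A) with t = -7/3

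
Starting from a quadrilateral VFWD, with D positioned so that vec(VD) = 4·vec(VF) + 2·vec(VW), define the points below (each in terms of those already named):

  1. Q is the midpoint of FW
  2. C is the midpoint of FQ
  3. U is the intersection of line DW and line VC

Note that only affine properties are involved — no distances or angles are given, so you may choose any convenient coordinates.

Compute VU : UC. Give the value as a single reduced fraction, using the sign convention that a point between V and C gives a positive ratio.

VU:UC = -16/15

Work in coordinates with V = (0, 0), F = (1, 0), W = (0, 1), D = (4, 2).
1. Q is the midpoint of FW ⇒ Q = (1/2, 1/2)
2. C is the midpoint of FQ ⇒ C = (3/4, 1/4)
3. U is the intersection of line DW and line VC ⇒ U = (12, 4)
U = V + t·(C−V) with t = 16, so VU:UC = t:(1−t) = 16:-15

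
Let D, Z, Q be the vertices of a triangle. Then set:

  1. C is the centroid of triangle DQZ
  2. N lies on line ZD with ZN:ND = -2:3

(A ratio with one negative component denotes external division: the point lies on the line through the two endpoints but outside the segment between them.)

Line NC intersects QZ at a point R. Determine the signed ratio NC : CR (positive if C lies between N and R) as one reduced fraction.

NC:CR = -7

Work in coordinates with D = (0, 0), Z = (1, 0), Q = (0, 1).
1. C is the centroid of triangle DQZ ⇒ C = (1/3, 1/3)
2. N lies on line ZD with ZN:ND = -2:3 ⇒ N = (3, 0)
line NC meets QZ at R = (5/7, 2/7)
C = N + t·(R−N) with t = 7/6, so NC:CR = 7/6:-1/6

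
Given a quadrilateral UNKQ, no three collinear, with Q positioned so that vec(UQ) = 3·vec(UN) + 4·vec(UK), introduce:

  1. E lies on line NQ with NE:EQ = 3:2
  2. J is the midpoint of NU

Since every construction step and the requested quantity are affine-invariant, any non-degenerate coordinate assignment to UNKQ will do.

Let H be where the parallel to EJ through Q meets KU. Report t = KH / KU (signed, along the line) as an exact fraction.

t = 21/17

Choose coordinates U = (0, 0), N = (1, 0), K = (0, 1), Q = (3, 4).
1. E lies on line NQ with NE:EQ = 3:2 ⇒ E = (11/5, 12/5)
2. J is the midpoint of NU ⇒ J = (1/2, 0)
through Q parallel to EJ: direction (-17/10, -12/5); meets KU at H = (0, -4/17)
H = K + t·(U−K) with t = 21/17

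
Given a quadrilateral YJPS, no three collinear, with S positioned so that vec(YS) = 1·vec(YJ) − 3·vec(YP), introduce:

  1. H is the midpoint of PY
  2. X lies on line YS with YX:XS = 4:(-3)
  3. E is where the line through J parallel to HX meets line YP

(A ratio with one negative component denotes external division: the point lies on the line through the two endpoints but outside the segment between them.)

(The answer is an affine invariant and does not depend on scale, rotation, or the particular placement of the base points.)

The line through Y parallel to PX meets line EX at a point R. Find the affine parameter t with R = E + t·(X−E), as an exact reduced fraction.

t = 25/17

Assign Y = (0, 0), J = (1, 0), P = (0, 1), S = (1, -3) — the answer is frame-independent, so this choice is without loss of generality.
1. H is the midpoint of PY ⇒ H = (0, 1/2)
2. X lies on line YS with YX:XS = 4:(-3) ⇒ X = (4, -12)
3. E is where the line through J parallel to HX meets line YP ⇒ E = (0, 25/8)
through Y parallel to PX: direction (4, -13); meets EX at R = (100/17, -325/17)
R = E + t·(X−E) with t = 25/17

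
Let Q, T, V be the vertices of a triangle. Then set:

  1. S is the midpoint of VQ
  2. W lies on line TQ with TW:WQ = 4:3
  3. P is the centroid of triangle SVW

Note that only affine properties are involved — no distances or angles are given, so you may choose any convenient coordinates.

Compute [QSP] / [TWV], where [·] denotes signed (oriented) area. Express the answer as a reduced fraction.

Work in coordinates with Q = (0, 0), T = (1, 0), V = (0, 1).
1. S is the midpoint of VQ ⇒ S = (0, 1/2)
2. W lies on line TQ with TW:WQ = 4:3 ⇒ W = (3/7, 0)
3. P is the centroid of triangle SVW ⇒ P = (1/7, 1/2)
2·[QSP] = -1/14, 2·[TWV] = -4/7
[QSP]:[TWV] = -1/14:-4/7 = 1/8

[QSP]:[TWV] = 1/8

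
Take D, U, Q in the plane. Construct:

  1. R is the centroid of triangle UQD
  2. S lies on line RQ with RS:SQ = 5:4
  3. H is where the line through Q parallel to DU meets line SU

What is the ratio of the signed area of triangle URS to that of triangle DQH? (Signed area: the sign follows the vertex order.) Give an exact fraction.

Assign D = (0, 0), U = (1, 0), Q = (0, 1) — the answer is frame-independent, so this choice is without loss of generality.
1. R is the centroid of triangle UQD ⇒ R = (1/3, 1/3)
2. S lies on line RQ with RS:SQ = 5:4 ⇒ S = (4/27, 19/27)
3. H is where the line through Q parallel to DU meets line SU ⇒ H = (-4/19, 1)
2·[URS] = -5/27, 2·[DQH] = 4/19
[URS]:[DQH] = -5/27:4/19 = -95/108

[URS]:[DQH] = -95/108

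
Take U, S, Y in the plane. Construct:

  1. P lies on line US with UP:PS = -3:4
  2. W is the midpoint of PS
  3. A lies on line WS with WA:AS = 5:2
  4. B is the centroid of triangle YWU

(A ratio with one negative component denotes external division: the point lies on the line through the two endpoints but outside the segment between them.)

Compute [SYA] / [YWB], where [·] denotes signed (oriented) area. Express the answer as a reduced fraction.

Work in coordinates with U = (0, 0), S = (1, 0), Y = (0, 1).
1. P lies on line US with UP:PS = -3:4 ⇒ P = (-3, 0)
2. W is the midpoint of PS ⇒ W = (-1, 0)
3. A lies on line WS with WA:AS = 5:2 ⇒ A = (3/7, 0)
4. B is the centroid of triangle YWU ⇒ B = (-1/3, 1/3)
2·[SYA] = 4/7, 2·[YWB] = 1/3
[SYA]:[YWB] = 4/7:1/3 = 12/7

[SYA]:[YWB] = 12/7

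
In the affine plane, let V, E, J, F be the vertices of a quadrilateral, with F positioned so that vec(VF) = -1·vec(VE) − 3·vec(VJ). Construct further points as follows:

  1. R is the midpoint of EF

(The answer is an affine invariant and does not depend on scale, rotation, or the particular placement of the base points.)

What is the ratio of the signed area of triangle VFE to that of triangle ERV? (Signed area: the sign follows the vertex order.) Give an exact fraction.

Set V = (0, 0), E = (1, 0), J = (0, 1), F = (-1, -3); any affine frame gives the same invariant.
1. R is the midpoint of EF ⇒ R = (0, -3/2)
2·[VFE] = 3, 2·[ERV] = -3/2
[VFE]:[ERV] = 3:-3/2 = -2

[VFE]:[ERV] = -2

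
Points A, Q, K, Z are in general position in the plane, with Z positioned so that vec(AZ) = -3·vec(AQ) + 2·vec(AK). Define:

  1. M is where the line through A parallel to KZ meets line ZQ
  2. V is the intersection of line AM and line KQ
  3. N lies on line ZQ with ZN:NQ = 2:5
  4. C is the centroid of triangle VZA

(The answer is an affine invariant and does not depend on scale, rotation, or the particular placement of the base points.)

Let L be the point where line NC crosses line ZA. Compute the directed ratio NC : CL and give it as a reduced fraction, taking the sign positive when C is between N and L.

NC:CL = 1/7

Work in coordinates with A = (0, 0), Q = (1, 0), K = (0, 1), Z = (-3, 2).
1. M is where the line through A parallel to KZ meets line ZQ ⇒ M = (3, -1)
2. V is the intersection of line AM and line KQ ⇒ V = (3/2, -1/2)
3. N lies on line ZQ with ZN:NQ = 2:5 ⇒ N = (-13/7, 10/7)
4. C is the centroid of triangle VZA ⇒ C = (-1/2, 1/2)
line NC meets ZA at L = (9, -6)
C = N + t·(L−N) with t = 1/8, so NC:CL = 1/8:7/8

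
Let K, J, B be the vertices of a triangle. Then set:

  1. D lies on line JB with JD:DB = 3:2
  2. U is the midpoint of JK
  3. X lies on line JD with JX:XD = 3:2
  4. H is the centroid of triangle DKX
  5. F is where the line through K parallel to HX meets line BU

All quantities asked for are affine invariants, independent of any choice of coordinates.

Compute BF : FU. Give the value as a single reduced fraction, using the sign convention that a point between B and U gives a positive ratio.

BF:FU = 44/3

Set K = (0, 0), J = (1, 0), B = (0, 1); any affine frame gives the same invariant.
1. D lies on line JB with JD:DB = 3:2 ⇒ D = (2/5, 3/5)
2. U is the midpoint of JK ⇒ U = (1/2, 0)
3. X lies on line JD with JX:XD = 3:2 ⇒ X = (16/25, 9/25)
4. H is the centroid of triangle DKX ⇒ H = (26/75, 8/25)
5. F is where the line through K parallel to HX meets line BU ⇒ F = (22/47, 3/47)
F = B + t·(U−B) with t = 44/47, so BF:FU = t:(1−t) = 44/47:3/47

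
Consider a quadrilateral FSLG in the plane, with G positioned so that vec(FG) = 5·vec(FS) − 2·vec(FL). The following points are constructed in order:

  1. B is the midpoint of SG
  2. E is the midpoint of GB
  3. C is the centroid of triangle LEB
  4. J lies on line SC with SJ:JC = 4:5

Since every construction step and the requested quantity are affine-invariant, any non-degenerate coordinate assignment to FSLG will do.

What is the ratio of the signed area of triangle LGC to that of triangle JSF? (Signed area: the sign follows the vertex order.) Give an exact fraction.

Assign F = (0, 0), S = (1, 0), L = (0, 1), G = (5, -2) — the answer is frame-independent, so this choice is without loss of generality.
1. B is the midpoint of SG ⇒ B = (3, -1)
2. E is the midpoint of GB ⇒ E = (4, -3/2)
3. C is the centroid of triangle LEB ⇒ C = (7/3, -1/2)
4. J lies on line SC with SJ:JC = 4:5 ⇒ J = (43/27, -2/9)
2·[LGC] = -1/2, 2·[JSF] = 2/9
[LGC]:[JSF] = -1/2:2/9 = -9/4

[LGC]:[JSF] = -9/4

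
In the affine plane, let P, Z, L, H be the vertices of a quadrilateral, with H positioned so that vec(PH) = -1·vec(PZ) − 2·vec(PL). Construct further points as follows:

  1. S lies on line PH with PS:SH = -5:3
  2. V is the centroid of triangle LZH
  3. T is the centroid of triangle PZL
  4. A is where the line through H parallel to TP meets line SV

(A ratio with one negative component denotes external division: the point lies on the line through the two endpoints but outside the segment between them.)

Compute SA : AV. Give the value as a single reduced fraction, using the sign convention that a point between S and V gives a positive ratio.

SA:AV = 9/4

Set P = (0, 0), Z = (1, 0), L = (0, 1), H = (-1, -2); any affine frame gives the same invariant.
1. S lies on line PH with PS:SH = -5:3 ⇒ S = (-5/2, -5)
2. V is the centroid of triangle LZH ⇒ V = (0, -1/3)
3. T is the centroid of triangle PZL ⇒ T = (1/3, 1/3)
4. A is where the line through H parallel to TP meets line SV ⇒ A = (-10/13, -23/13)
A = S + t·(V−S) with t = 9/13, so SA:AV = t:(1−t) = 9/13:4/13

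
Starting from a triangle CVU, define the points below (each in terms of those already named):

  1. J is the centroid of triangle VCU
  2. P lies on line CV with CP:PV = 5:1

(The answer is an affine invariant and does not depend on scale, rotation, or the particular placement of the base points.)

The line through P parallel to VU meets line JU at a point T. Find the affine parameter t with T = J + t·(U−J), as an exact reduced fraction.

Assign C = (0, 0), V = (1, 0), U = (0, 1) — the answer is frame-independent, so this choice is without loss of generality.
1. J is the centroid of triangle VCU ⇒ J = (1/3, 1/3)
2. P lies on line CV with CP:PV = 5:1 ⇒ P = (5/6, 0)
through P parallel to VU: direction (-1, 1); meets JU at T = (1/6, 2/3)
T = J + t·(U−J) with t = 1/2

t = 1/2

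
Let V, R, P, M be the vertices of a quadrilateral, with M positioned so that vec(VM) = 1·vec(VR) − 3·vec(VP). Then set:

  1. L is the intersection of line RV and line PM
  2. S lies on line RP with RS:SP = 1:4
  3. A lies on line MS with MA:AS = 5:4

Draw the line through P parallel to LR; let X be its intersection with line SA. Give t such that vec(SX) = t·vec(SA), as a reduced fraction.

Assign V = (0, 0), R = (1, 0), P = (0, 1), M = (1, -3) — the answer is frame-independent, so this choice is without loss of generality.
1. L is the intersection of line RV and line PM ⇒ L = (1/4, 0)
2. S lies on line RP with RS:SP = 1:4 ⇒ S = (4/5, 1/5)
3. A lies on line MS with MA:AS = 5:4 ⇒ A = (8/9, -11/9)
through P parallel to LR: direction (3/4, 0); meets SA at X = (3/4, 1)
X = S + t·(A−S) with t = -9/16

t = -9/16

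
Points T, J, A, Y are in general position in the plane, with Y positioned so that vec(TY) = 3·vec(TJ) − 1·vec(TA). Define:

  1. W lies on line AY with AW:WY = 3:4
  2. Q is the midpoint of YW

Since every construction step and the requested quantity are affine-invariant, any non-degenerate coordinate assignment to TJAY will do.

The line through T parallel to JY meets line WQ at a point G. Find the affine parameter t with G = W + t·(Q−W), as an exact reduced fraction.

Choose coordinates T = (0, 0), J = (1, 0), A = (0, 1), Y = (3, -1).
1. W lies on line AY with AW:WY = 3:4 ⇒ W = (9/7, 1/7)
2. Q is the midpoint of YW ⇒ Q = (15/7, -3/7)
through T parallel to JY: direction (2, -1); meets WQ at G = (6, -3)
G = W + t·(Q−W) with t = 11/2

t = 11/2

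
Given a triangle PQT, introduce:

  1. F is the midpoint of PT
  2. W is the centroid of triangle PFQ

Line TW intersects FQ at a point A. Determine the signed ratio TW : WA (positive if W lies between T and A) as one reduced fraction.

Assign P = (0, 0), Q = (1, 0), T = (0, 1) — the answer is frame-independent, so this choice is without loss of generality.
1. F is the midpoint of PT ⇒ F = (0, 1/2)
2. W is the centroid of triangle PFQ ⇒ W = (1/3, 1/6)
line TW meets FQ at A = (1/4, 3/8)
W = T + t·(A−T) with t = 4/3, so TW:WA = 4/3:-1/3

TW:WA = -4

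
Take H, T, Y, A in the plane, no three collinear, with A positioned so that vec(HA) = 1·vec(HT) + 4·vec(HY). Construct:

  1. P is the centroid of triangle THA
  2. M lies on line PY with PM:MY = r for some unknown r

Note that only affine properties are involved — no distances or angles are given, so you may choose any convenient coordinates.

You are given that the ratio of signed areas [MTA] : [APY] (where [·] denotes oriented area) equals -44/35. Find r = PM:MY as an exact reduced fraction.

r = 2/5

Assign H = (0, 0), T = (1, 0), Y = (0, 1), A = (1, 4) — the answer is frame-independent, so this choice is without loss of generality.
1. P is the centroid of triangle THA ⇒ P = (2/3, 4/3)
2. With PM:MY = r, write λ = r/(r+1) so M = P + λ·(Y−P); M is affine-linear in λ
Every point depending on M is an affine combination of M and λ-independent points, so each such coordinate is linear in λ; the λ² term in each signed area is a multiple of (Y−P)×(Y−P) = 0, so 2·[MTA] and 2·[APY] are each linear in λ. Evaluating at λ=0 and λ=1:
  2·[MTA] = 8/3·λ + 4/3,   2·[APY] = -5/3
So [MTA]:[APY] = (8/3·λ + 4/3) / (-5/3). Setting this equal to -44/35:
  8/3·λ + 4/3 = -44/35·(-5/3)  ⇒  λ = 2/7
Then r = λ/(1−λ) = (2/7)/(5/7) = 2/5. Check: with r = 2/5, M = (10/21, 26/21) and [MTA]:[APY] = -44/35 as required.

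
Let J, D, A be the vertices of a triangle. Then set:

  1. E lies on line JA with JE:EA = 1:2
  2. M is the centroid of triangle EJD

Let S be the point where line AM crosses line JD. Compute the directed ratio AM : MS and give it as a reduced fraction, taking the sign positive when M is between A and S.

Set J = (0, 0), D = (1, 0), A = (0, 1); any affine frame gives the same invariant.
1. E lies on line JA with JE:EA = 1:2 ⇒ E = (0, 1/3)
2. M is the centroid of triangle EJD ⇒ M = (1/3, 1/9)
line AM meets JD at S = (3/8, 0)
M = A + t·(S−A) with t = 8/9, so AM:MS = 8/9:1/9

AM:MS = 8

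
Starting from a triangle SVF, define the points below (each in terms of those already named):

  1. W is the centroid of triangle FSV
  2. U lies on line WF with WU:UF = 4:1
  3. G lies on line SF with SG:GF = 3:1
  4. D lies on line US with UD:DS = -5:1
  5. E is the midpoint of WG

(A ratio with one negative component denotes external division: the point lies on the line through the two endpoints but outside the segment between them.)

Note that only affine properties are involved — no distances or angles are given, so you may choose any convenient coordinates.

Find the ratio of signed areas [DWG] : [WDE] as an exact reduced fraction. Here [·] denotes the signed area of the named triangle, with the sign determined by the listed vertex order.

[DWG]:[WDE] = -2

Assign S = (0, 0), V = (1, 0), F = (0, 1) — the answer is frame-independent, so this choice is without loss of generality.
1. W is the centroid of triangle FSV ⇒ W = (1/3, 1/3)
2. U lies on line WF with WU:UF = 4:1 ⇒ U = (1/15, 13/15)
3. G lies on line SF with SG:GF = 3:1 ⇒ G = (0, 3/4)
4. D lies on line US with UD:DS = -5:1 ⇒ D = (-1/60, -13/60)
5. E is the midpoint of WG ⇒ E = (1/6, 13/24)
2·[DWG] = 79/240, 2·[WDE] = -79/480
[DWG]:[WDE] = 79/240:-79/480 = -2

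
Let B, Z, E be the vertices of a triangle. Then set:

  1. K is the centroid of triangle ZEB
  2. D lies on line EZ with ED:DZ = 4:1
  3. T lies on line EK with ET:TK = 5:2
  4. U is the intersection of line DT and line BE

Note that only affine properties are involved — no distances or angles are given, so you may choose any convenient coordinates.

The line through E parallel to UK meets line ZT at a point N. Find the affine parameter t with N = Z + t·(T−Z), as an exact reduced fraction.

t = -7/93

Choose coordinates B = (0, 0), Z = (1, 0), E = (0, 1).
1. K is the centroid of triangle ZEB ⇒ K = (1/3, 1/3)
2. D lies on line EZ with ED:DZ = 4:1 ⇒ D = (4/5, 1/5)
3. T lies on line EK with ET:TK = 5:2 ⇒ T = (5/21, 11/21)
4. U is the intersection of line DT and line BE ⇒ U = (0, 39/59)
through E parallel to UK: direction (1/3, -58/177); meets ZT at N = (295/279, -11/279)
N = Z + t·(T−Z) with t = -7/93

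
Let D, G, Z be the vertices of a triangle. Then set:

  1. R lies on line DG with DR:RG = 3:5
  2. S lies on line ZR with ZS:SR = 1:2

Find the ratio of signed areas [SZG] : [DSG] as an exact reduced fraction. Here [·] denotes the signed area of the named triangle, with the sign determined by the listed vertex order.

Choose coordinates D = (0, 0), G = (1, 0), Z = (0, 1).
1. R lies on line DG with DR:RG = 3:5 ⇒ R = (3/8, 0)
2. S lies on line ZR with ZS:SR = 1:2 ⇒ S = (1/8, 2/3)
2·[SZG] = -5/24, 2·[DSG] = -2/3
[SZG]:[DSG] = -5/24:-2/3 = 5/16

[SZG]:[DSG] = 5/16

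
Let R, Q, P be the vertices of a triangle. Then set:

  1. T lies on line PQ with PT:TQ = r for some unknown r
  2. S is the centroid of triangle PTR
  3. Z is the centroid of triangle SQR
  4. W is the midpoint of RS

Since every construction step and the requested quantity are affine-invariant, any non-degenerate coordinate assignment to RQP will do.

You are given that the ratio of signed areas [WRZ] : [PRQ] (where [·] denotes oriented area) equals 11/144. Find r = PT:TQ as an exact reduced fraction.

r = 5/3

Work in coordinates with R = (0, 0), Q = (1, 0), P = (0, 1).
1. With PT:TQ = r, write λ = r/(r+1) so T = P + λ·(Q−P); T is affine-linear in λ
2. S is the centroid of triangle PTR ⇒ S is an affine combination of earlier points and hence also affine-linear in λ
3. Z is the centroid of triangle SQR ⇒ Z is an affine combination of earlier points and hence also affine-linear in λ
4. W is the midpoint of RS ⇒ W is an affine combination of earlier points and hence also affine-linear in λ
Every point depending on T is an affine combination of T and λ-independent points, so each such coordinate is linear in λ; the λ² term in each signed area is a multiple of (Q−P)×(Q−P) = 0, so 2·[WRZ] and 2·[PRQ] are each linear in λ. Evaluating at λ=0 and λ=1:
  2·[WRZ] = -1/18·λ + 1/9,   2·[PRQ] = 1
So [WRZ]:[PRQ] = (-1/18·λ + 1/9) / (1). Setting this equal to 11/144:
  -1/18·λ + 1/9 = 11/144·(1)  ⇒  λ = 5/8
Then r = λ/(1−λ) = (5/8)/(3/8) = 5/3. Check: with r = 5/3, T = (5/8, 3/8) and [WRZ]:[PRQ] = 11/144 as required.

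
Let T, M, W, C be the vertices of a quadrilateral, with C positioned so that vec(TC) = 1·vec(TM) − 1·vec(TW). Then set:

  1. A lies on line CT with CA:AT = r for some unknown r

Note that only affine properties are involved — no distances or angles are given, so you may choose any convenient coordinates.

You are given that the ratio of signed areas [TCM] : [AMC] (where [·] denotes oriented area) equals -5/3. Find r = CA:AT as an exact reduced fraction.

r = 3/2

Assign T = (0, 0), M = (1, 0), W = (0, 1), C = (1, -1) — the answer is frame-independent, so this choice is without loss of generality.
1. With CA:AT = r, write λ = r/(r+1) so A = C + λ·(T−C); A is affine-linear in λ
Every point depending on A is an affine combination of A and λ-independent points, so each such coordinate is linear in λ; the λ² term in each signed area is a multiple of (T−C)×(T−C) = 0, so 2·[TCM] and 2·[AMC] are each linear in λ. Evaluating at λ=0 and λ=1:
  2·[TCM] = 1,   2·[AMC] = −λ
So [TCM]:[AMC] = (1) / (−λ). Setting this equal to -5/3:
  1 = -5/3·(−λ)  ⇒  λ = 3/5
Then r = λ/(1−λ) = (3/5)/(2/5) = 3/2. Check: with r = 3/2, A = (2/5, -2/5) and [TCM]:[AMC] = -5/3 as required.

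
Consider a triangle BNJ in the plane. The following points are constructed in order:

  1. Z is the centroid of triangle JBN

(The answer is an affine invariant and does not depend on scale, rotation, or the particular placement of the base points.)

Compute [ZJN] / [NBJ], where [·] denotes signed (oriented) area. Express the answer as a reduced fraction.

Assign B = (0, 0), N = (1, 0), J = (0, 1) — the answer is frame-independent, so this choice is without loss of generality.
1. Z is the centroid of triangle JBN ⇒ Z = (1/3, 1/3)
2·[ZJN] = -1/3, 2·[NBJ] = -1
[ZJN]:[NBJ] = -1/3:-1 = 1/3

[ZJN]:[NBJ] = 1/3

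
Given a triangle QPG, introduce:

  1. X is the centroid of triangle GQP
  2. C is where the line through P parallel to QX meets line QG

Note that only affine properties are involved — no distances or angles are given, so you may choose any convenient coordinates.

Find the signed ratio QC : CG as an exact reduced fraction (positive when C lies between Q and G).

Choose coordinates Q = (0, 0), P = (1, 0), G = (0, 1).
1. X is the centroid of triangle GQP ⇒ X = (1/3, 1/3)
2. C is where the line through P parallel to QX meets line QG ⇒ C = (0, -1)
C = Q + t·(G−Q) with t = -1, so QC:CG = t:(1−t) = -1:2

QC:CG = -1/2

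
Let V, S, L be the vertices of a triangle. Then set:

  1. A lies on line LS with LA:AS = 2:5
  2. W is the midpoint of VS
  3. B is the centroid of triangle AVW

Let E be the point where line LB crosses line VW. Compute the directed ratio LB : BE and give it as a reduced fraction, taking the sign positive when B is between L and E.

Choose coordinates V = (0, 0), S = (1, 0), L = (0, 1).
1. A lies on line LS with LA:AS = 2:5 ⇒ A = (2/7, 5/7)
2. W is the midpoint of VS ⇒ W = (1/2, 0)
3. B is the centroid of triangle AVW ⇒ B = (11/42, 5/21)
line LB meets VW at E = (11/32, 0)
B = L + t·(E−L) with t = 16/21, so LB:BE = 16/21:5/21

LB:BE = 16/5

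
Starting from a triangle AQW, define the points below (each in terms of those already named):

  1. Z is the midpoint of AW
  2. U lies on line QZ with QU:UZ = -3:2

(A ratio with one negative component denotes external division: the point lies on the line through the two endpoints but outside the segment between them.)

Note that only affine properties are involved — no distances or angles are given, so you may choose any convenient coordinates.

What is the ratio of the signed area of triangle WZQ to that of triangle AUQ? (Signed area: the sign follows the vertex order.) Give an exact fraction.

Work in coordinates with A = (0, 0), Q = (1, 0), W = (0, 1).
1. Z is the midpoint of AW ⇒ Z = (0, 1/2)
2. U lies on line QZ with QU:UZ = -3:2 ⇒ U = (-2, 3/2)
2·[WZQ] = 1/2, 2·[AUQ] = -3/2
[WZQ]:[AUQ] = 1/2:-3/2 = -1/3

[WZQ]:[AUQ] = -1/3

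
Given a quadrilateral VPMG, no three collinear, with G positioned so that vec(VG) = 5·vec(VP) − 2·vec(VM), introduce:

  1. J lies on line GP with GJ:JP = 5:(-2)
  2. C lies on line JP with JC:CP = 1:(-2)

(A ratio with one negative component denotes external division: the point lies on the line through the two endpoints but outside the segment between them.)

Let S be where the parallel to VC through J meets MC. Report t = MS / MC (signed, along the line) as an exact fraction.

t = 9/13

Choose coordinates V = (0, 0), P = (1, 0), M = (0, 1), G = (5, -2).
1. J lies on line GP with GJ:JP = 5:(-2) ⇒ J = (-5/3, 4/3)
2. C lies on line JP with JC:CP = 1:(-2) ⇒ C = (-13/3, 8/3)
through J parallel to VC: direction (-13/3, 8/3); meets MC at S = (-3, 28/13)
S = M + t·(C−M) with t = 9/13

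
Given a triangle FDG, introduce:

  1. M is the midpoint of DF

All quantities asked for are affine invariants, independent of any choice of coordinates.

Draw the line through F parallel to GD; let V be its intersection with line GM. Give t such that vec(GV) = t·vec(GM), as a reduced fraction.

Choose coordinates F = (0, 0), D = (1, 0), G = (0, 1).
1. M is the midpoint of DF ⇒ M = (1/2, 0)
through F parallel to GD: direction (1, -1); meets GM at V = (1, -1)
V = G + t·(M−G) with t = 2

t = 2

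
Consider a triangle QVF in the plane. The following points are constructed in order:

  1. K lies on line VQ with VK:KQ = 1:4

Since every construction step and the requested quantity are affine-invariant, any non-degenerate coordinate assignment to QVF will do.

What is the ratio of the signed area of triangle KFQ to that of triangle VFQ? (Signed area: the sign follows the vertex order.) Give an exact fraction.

Choose coordinates Q = (0, 0), V = (1, 0), F = (0, 1).
1. K lies on line VQ with VK:KQ = 1:4 ⇒ K = (4/5, 0)
2·[KFQ] = 4/5, 2·[VFQ] = 1
[KFQ]:[VFQ] = 4/5:1 = 4/5

[KFQ]:[VFQ] = 4/5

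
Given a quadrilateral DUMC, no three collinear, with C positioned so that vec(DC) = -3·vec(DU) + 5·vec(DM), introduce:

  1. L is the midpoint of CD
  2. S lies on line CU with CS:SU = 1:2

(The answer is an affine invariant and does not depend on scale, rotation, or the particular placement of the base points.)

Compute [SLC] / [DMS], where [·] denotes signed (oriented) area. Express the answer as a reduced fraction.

Assign D = (0, 0), U = (1, 0), M = (0, 1), C = (-3, 5) — the answer is frame-independent, so this choice is without loss of generality.
1. L is the midpoint of CD ⇒ L = (-3/2, 5/2)
2. S lies on line CU with CS:SU = 1:2 ⇒ S = (-5/3, 10/3)
2·[SLC] = -5/6, 2·[DMS] = 5/3
[SLC]:[DMS] = -5/6:5/3 = -1/2

[SLC]:[DMS] = -1/2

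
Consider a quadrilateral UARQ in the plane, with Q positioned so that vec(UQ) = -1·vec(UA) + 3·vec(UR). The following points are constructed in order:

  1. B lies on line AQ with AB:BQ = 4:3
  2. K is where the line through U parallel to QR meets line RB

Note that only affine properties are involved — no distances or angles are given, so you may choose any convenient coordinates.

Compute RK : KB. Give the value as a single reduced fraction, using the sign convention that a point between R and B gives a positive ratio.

RK:KB = -7/10

Set U = (0, 0), A = (1, 0), R = (0, 1), Q = (-1, 3); any affine frame gives the same invariant.
1. B lies on line AQ with AB:BQ = 4:3 ⇒ B = (-1/7, 12/7)
2. K is where the line through U parallel to QR meets line RB ⇒ K = (1/3, -2/3)
K = R + t·(B−R) with t = -7/3, so RK:KB = t:(1−t) = -7/3:10/3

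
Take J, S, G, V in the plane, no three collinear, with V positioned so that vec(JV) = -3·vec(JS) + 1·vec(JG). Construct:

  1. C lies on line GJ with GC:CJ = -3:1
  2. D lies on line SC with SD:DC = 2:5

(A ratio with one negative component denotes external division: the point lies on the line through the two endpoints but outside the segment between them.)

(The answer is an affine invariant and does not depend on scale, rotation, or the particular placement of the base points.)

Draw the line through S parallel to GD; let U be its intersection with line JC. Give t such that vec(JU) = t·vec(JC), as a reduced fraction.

t = -16/5

Set J = (0, 0), S = (1, 0), G = (0, 1), V = (-3, 1); any affine frame gives the same invariant.
1. C lies on line GJ with GC:CJ = -3:1 ⇒ C = (0, -1/2)
2. D lies on line SC with SD:DC = 2:5 ⇒ D = (5/7, -1/7)
through S parallel to GD: direction (5/7, -8/7); meets JC at U = (0, 8/5)
U = J + t·(C−J) with t = -16/5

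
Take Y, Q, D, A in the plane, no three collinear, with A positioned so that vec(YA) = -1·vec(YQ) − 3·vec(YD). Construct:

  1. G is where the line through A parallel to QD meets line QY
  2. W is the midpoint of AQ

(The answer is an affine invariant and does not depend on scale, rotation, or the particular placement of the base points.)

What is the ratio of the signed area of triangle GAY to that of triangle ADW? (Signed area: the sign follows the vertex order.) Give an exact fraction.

Choose coordinates Y = (0, 0), Q = (1, 0), D = (0, 1), A = (-1, -3).
1. G is where the line through A parallel to QD meets line QY ⇒ G = (-4, 0)
2. W is the midpoint of AQ ⇒ W = (0, -3/2)
2·[GAY] = 12, 2·[ADW] = -5/2
[GAY]:[ADW] = 12:-5/2 = -24/5

[GAY]:[ADW] = -24/5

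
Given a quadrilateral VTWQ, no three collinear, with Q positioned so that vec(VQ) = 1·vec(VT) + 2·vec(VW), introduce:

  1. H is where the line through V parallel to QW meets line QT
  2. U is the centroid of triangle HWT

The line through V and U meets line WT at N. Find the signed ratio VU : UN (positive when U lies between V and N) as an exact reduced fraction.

VU:UN = -4

Work in coordinates with V = (0, 0), T = (1, 0), W = (0, 1), Q = (1, 2).
1. H is where the line through V parallel to QW meets line QT ⇒ H = (1, 1)
2. U is the centroid of triangle HWT ⇒ U = (2/3, 2/3)
line VU meets WT at N = (1/2, 1/2)
U = V + t·(N−V) with t = 4/3, so VU:UN = 4/3:-1/3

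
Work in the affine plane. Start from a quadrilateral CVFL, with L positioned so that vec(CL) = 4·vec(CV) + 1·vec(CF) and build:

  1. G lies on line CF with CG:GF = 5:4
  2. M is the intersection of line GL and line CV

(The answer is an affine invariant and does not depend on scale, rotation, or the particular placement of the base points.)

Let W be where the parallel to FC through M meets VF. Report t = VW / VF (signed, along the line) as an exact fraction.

t = 6

Set C = (0, 0), V = (1, 0), F = (0, 1), L = (4, 1); any affine frame gives the same invariant.
1. G lies on line CF with CG:GF = 5:4 ⇒ G = (0, 5/9)
2. M is the intersection of line GL and line CV ⇒ M = (-5, 0)
through M parallel to FC: direction (0, -1); meets VF at W = (-5, 6)
W = V + t·(F−V) with t = 6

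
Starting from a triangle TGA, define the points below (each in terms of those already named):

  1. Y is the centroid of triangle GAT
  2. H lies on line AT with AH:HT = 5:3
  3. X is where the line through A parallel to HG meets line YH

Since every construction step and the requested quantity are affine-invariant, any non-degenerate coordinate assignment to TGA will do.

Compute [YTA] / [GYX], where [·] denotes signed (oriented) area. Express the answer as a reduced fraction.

Work in coordinates with T = (0, 0), G = (1, 0), A = (0, 1).
1. Y is the centroid of triangle GAT ⇒ Y = (1/3, 1/3)
2. H lies on line AT with AH:HT = 5:3 ⇒ H = (0, 3/8)
3. X is where the line through A parallel to HG meets line YH ⇒ X = (5/2, 1/16)
2·[YTA] = -1/3, 2·[GYX] = -13/24
[YTA]:[GYX] = -1/3:-13/24 = 8/13

[YTA]:[GYX] = 8/13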